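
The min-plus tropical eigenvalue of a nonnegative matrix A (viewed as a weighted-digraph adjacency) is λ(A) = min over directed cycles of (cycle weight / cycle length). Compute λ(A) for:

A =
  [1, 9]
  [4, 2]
λ(A) = 1

Enumerate directed cycles and compute their means (weight / length). Sample:
  cycle 0 → 0: weight = 1, length = 1, mean = 1/1 ≈ 1.000
  cycle 1 → 1: weight = 2, length = 1, mean = 2/1 ≈ 2.000
  cycle 0 → 1 → 0: weight = 13, length = 2, mean = 13/2 ≈ 6.500
  cycle 1 → 0 → 1: weight = 13, length = 2, mean = 13/2 ≈ 6.500
Minimum mean = 1.000, attained e.g. along the cycle 0 → 0 with weight 1 and length 1. So λ(A) = 1/1 = 1.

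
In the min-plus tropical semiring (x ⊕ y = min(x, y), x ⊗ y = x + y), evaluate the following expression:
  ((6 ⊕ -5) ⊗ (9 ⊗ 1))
((6 ⊕ -5) ⊗ (9 ⊗ 1)) = 5

Expand innermost to outermost. Recall ⊕ takes the minimum of its arguments and ⊗ takes their sum. Working out the expression ((6 ⊕ -5) ⊗ (9 ⊗ 1)) gives 5.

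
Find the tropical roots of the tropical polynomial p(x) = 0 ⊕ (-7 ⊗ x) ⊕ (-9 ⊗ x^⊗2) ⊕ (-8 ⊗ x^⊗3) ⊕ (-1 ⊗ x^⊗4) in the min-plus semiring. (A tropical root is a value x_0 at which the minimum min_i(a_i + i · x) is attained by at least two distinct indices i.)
Roots: {-7, -1, 2, 7}

Each tropical root is a break point of the lower envelope of the lines y = a_i + i · x (there are 5 lines, with slopes 0, 1, ..., 4). Only the lines that attain the minimum somewhere contribute to roots; other lines are dominated. Here the surviving (envelope) indices are i = 4, i = 3, i = 2, i = 1, i = 0.
Intersections between consecutive envelope lines give the roots: for adjacent envelope indices i < j the intersection is x = (a_i − a_j) / (j − i). Reading off the sorted break points: {-7, -1, 2, 7}.
Verification: at each break x_0, at least two indices attain the minimum of min_i(a_i + i · x_0).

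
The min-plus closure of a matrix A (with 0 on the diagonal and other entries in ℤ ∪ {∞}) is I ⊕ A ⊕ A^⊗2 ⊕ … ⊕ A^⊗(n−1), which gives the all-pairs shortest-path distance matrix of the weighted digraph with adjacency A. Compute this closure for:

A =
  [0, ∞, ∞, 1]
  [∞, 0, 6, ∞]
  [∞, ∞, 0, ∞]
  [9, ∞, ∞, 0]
Closure =
  [0, ∞, ∞, 1]
  [∞, 0, 6, ∞]
  [∞, ∞, 0, ∞]
  [9, ∞, ∞, 0]

This is the Floyd-Warshall all-pairs shortest-path computation. For each intermediate vertex k = 0, 1, …, 3, update dist[i][j] ← min(dist[i][j], dist[i][k] + dist[k][j]). The final matrix gives, for each (i, j), the minimum total weight of any directed path from i to j (possibly empty when i = j).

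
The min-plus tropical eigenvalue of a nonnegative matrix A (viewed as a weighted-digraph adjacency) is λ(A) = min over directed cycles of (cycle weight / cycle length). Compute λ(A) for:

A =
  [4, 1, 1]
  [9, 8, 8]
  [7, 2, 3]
λ(A) = 3

Enumerate directed cycles and compute their means (weight / length). Sample:
  cycle 0 → 0: weight = 4, length = 1, mean = 4/1 ≈ 4.000
  cycle 1 → 1: weight = 8, length = 1, mean = 8/1 ≈ 8.000
  cycle 2 → 2: weight = 3, length = 1, mean = 3/1 ≈ 3.000
  cycle 0 → 1 → 0: weight = 10, length = 2, mean = 10/2 ≈ 5.000
  cycle 0 → 2 → 0: weight = 8, length = 2, mean = 8/2 ≈ 4.000
  cycle 1 → 0 → 1: weight = 10, length = 2, mean = 10/2 ≈ 5.000
Minimum mean = 3.000, attained e.g. along the cycle 2 → 2 with weight 3 and length 1. So λ(A) = 3/1 = 3.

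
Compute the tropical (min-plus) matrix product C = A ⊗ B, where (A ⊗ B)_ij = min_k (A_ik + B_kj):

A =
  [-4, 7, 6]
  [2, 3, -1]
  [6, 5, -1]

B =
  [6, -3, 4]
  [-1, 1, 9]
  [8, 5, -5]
A ⊗ B =
  [2, -7, 0]
  [2, -1, -6]
  [4, 3, -6]

Apply the min-plus product entry-by-entry:
  C[0][0] = min over k of (A[0][0] + B[0][0] = -4 + 6 = 2, A[0][1] + B[1][0] = 7 + -1 = 6, A[0][2] + B[2][0] = 6 + 8 = 14) = 2 (attained at k = 0)
  C[0][1] = min over k of (A[0][0] + B[0][1] = -4 + -3 = -7, A[0][1] + B[1][1] = 7 + 1 = 8, A[0][2] + B[2][1] = 6 + 5 = 11) = -7 (attained at k = 0)
  C[0][2] = min over k of (A[0][0] + B[0][2] = -4 + 4 = 0, A[0][1] + B[1][2] = 7 + 9 = 16, A[0][2] + B[2][2] = 6 + -5 = 1) = 0 (attained at k = 0)
  C[1][0] = min over k of (A[1][0] + B[0][0] = 2 + 6 = 8, A[1][1] + B[1][0] = 3 + -1 = 2, A[1][2] + B[2][0] = -1 + 8 = 7) = 2 (attained at k = 1)
  C[1][1] = min over k of (A[1][0] + B[0][1] = 2 + -3 = -1, A[1][1] + B[1][1] = 3 + 1 = 4, A[1][2] + B[2][1] = -1 + 5 = 4) = -1 (attained at k = 0)
  C[1][2] = min over k of (A[1][0] + B[0][2] = 2 + 4 = 6, A[1][1] + B[1][2] = 3 + 9 = 12, A[1][2] + B[2][2] = -1 + -5 = -6) = -6 (attained at k = 2)
  C[2][0] = min over k of (A[2][0] + B[0][0] = 6 + 6 = 12, A[2][1] + B[1][0] = 5 + -1 = 4, A[2][2] + B[2][0] = -1 + 8 = 7) = 4 (attained at k = 1)
  C[2][1] = min over k of (A[2][0] + B[0][1] = 6 + -3 = 3, A[2][1] + B[1][1] = 5 + 1 = 6, A[2][2] + B[2][1] = -1 + 5 = 4) = 3 (attained at k = 0)
  C[2][2] = min over k of (A[2][0] + B[0][2] = 6 + 4 = 10, A[2][1] + B[1][2] = 5 + 9 = 14, A[2][2] + B[2][2] = -1 + -5 = -6) = -6 (attained at k = 2)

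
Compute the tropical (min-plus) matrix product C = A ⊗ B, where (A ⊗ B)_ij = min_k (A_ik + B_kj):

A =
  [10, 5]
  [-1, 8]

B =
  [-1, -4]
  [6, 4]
A ⊗ B =
  [9, 6]
  [-2, -5]

Apply the min-plus product entry-by-entry:
  C[0][0] = min over k of (A[0][0] + B[0][0] = 10 + -1 = 9, A[0][1] + B[1][0] = 5 + 6 = 11) = 9 (attained at k = 0)
  C[0][1] = min over k of (A[0][0] + B[0][1] = 10 + -4 = 6, A[0][1] + B[1][1] = 5 + 4 = 9) = 6 (attained at k = 0)
  C[1][0] = min over k of (A[1][0] + B[0][0] = -1 + -1 = -2, A[1][1] + B[1][0] = 8 + 6 = 14) = -2 (attained at k = 0)
  C[1][1] = min over k of (A[1][0] + B[0][1] = -1 + -4 = -5, A[1][1] + B[1][1] = 8 + 4 = 12) = -5 (attained at k = 0)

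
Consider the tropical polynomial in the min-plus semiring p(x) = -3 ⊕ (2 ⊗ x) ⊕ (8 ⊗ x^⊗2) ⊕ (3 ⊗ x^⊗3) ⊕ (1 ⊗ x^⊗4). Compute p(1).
p(1) = -3

A tropical monomial a ⊗ x^⊗i evaluates to a + i · x. Evaluating each term at x = 1:
  Term 0 contributes -3 + 0 · 1 = -3
  Term 1 contributes 2 + 1 · 1 = 3
  Term 2 contributes 8 + 2 · 1 = 10
  Term 3 contributes 3 + 3 · 1 = 6
  Term 4 contributes 1 + 4 · 1 = 5
p(1) = ⊕ of these = min[-3, 3, 10, 6, 5] = -3.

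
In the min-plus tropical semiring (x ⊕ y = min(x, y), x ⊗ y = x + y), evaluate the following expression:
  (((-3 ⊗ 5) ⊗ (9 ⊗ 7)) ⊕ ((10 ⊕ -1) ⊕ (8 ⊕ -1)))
(((-3 ⊗ 5) ⊗ (9 ⊗ 7)) ⊕ ((10 ⊕ -1) ⊕ (8 ⊕ -1))) = -1

Expand innermost to outermost. Recall ⊕ takes the minimum of its arguments and ⊗ takes their sum. Working out the expression (((-3 ⊗ 5) ⊗ (9 ⊗ 7)) ⊕ ((10 ⊕ -1) ⊕ (8 ⊕ -1))) gives -1.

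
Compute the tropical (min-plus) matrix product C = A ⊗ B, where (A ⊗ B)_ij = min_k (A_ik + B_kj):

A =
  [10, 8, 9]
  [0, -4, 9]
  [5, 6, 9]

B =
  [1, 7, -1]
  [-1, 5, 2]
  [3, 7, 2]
A ⊗ B =
  [7, 13, 9]
  [-5, 1, -2]
  [5, 11, 4]

Apply the min-plus product entry-by-entry:
  C[0][0] = min over k of (A[0][0] + B[0][0] = 10 + 1 = 11, A[0][1] + B[1][0] = 8 + -1 = 7, A[0][2] + B[2][0] = 9 + 3 = 12) = 7 (attained at k = 1)
  C[0][1] = min over k of (A[0][0] + B[0][1] = 10 + 7 = 17, A[0][1] + B[1][1] = 8 + 5 = 13, A[0][2] + B[2][1] = 9 + 7 = 16) = 13 (attained at k = 1)
  C[0][2] = min over k of (A[0][0] + B[0][2] = 10 + -1 = 9, A[0][1] + B[1][2] = 8 + 2 = 10, A[0][2] + B[2][2] = 9 + 2 = 11) = 9 (attained at k = 0)
  C[1][0] = min over k of (A[1][0] + B[0][0] = 0 + 1 = 1, A[1][1] + B[1][0] = -4 + -1 = -5, A[1][2] + B[2][0] = 9 + 3 = 12) = -5 (attained at k = 1)
  C[1][1] = min over k of (A[1][0] + B[0][1] = 0 + 7 = 7, A[1][1] + B[1][1] = -4 + 5 = 1, A[1][2] + B[2][1] = 9 + 7 = 16) = 1 (attained at k = 1)
  C[1][2] = min over k of (A[1][0] + B[0][2] = 0 + -1 = -1, A[1][1] + B[1][2] = -4 + 2 = -2, A[1][2] + B[2][2] = 9 + 2 = 11) = -2 (attained at k = 1)
  C[2][0] = min over k of (A[2][0] + B[0][0] = 5 + 1 = 6, A[2][1] + B[1][0] = 6 + -1 = 5, A[2][2] + B[2][0] = 9 + 3 = 12) = 5 (attained at k = 1)
  C[2][1] = min over k of (A[2][0] + B[0][1] = 5 + 7 = 12, A[2][1] + B[1][1] = 6 + 5 = 11, A[2][2] + B[2][1] = 9 + 7 = 16) = 11 (attained at k = 1)
  C[2][2] = min over k of (A[2][0] + B[0][2] = 5 + -1 = 4, A[2][1] + B[1][2] = 6 + 2 = 8, A[2][2] + B[2][2] = 9 + 2 = 11) = 4 (attained at k = 0)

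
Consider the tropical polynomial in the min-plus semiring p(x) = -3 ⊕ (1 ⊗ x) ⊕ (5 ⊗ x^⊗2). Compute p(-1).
p(-1) = -3

A tropical monomial a ⊗ x^⊗i evaluates to a + i · x. Evaluating each term at x = -1:
  Term 0 contributes -3 + 0 · -1 = -3
  Term 1 contributes 1 + 1 · -1 = 0
  Term 2 contributes 5 + 2 · -1 = 3
p(-1) = ⊕ of these = min[-3, 0, 3] = -3.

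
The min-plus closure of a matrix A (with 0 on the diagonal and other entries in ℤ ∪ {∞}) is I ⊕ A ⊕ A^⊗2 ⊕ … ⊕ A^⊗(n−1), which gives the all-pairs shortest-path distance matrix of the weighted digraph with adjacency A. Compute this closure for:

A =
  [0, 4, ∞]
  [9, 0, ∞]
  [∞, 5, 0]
Closure =
  [0, 4, ∞]
  [9, 0, ∞]
  [14, 5, 0]

This is the Floyd-Warshall all-pairs shortest-path computation. For each intermediate vertex k = 0, 1, …, 2, update dist[i][j] ← min(dist[i][j], dist[i][k] + dist[k][j]). The final matrix gives, for each (i, j), the minimum total weight of any directed path from i to j (possibly empty when i = j).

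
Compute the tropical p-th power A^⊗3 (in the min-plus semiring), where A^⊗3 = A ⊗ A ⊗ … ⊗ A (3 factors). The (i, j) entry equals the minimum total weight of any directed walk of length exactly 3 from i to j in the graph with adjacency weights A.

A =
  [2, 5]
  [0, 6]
A^⊗3 =
  [6, 9]
  [4, 7]

Each entry (A^⊗3)_ij equals the minimum over all length-3 walks i = v_0 → v_1 → … → v_3 = j of Σ_t A[v_t][v_{t+1}]. For example, for (i, j) = (0, 1) we minimise over 4 possible intermediate vertex sequences; the minimum is 9, attained along the walk 0 → 0 → 0 → 1.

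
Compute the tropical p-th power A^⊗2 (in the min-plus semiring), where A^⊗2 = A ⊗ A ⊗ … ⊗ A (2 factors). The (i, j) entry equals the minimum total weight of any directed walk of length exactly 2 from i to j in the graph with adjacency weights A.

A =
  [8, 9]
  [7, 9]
A^⊗2 =
  [16, 17]
  [15, 16]

Each entry (A^⊗2)_ij equals the minimum over all length-2 walks i = v_0 → v_1 → … → v_2 = j of Σ_t A[v_t][v_{t+1}]. For example, for (i, j) = (0, 1) we minimise over 2 possible intermediate vertex sequences; the minimum is 17, attained along the walk 0 → 0 → 1.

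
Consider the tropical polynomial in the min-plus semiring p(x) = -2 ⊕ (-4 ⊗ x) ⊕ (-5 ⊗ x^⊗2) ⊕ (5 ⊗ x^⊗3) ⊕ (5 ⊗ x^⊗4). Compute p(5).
p(5) = -2

A tropical monomial a ⊗ x^⊗i evaluates to a + i · x. Evaluating each term at x = 5:
  Term 0 contributes -2 + 0 · 5 = -2
  Term 1 contributes -4 + 1 · 5 = 1
  Term 2 contributes -5 + 2 · 5 = 5
  Term 3 contributes 5 + 3 · 5 = 20
  Term 4 contributes 5 + 4 · 5 = 25
p(5) = ⊕ of these = min[-2, 1, 5, 20, 25] = -2.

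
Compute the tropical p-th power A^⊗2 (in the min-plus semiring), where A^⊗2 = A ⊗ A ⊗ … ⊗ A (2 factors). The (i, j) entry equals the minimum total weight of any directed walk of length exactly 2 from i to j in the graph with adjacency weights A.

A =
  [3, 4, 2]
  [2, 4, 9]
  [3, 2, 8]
A^⊗2 =
  [5, 4, 5]
  [5, 6, 4]
  [4, 6, 5]

Each entry (A^⊗2)_ij equals the minimum over all length-2 walks i = v_0 → v_1 → … → v_2 = j of Σ_t A[v_t][v_{t+1}]. For example, for (i, j) = (0, 2) we minimise over 3 possible intermediate vertex sequences; the minimum is 5, attained along the walk 0 → 0 → 2.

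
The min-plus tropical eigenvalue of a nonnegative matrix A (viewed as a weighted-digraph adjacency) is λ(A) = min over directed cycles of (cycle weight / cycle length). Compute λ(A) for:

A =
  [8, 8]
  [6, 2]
λ(A) = 2

Enumerate directed cycles and compute their means (weight / length). Sample:
  cycle 0 → 0: weight = 8, length = 1, mean = 8/1 ≈ 8.000
  cycle 1 → 1: weight = 2, length = 1, mean = 2/1 ≈ 2.000
  cycle 0 → 1 → 0: weight = 14, length = 2, mean = 14/2 ≈ 7.000
  cycle 1 → 0 → 1: weight = 14, length = 2, mean = 14/2 ≈ 7.000
Minimum mean = 2.000, attained e.g. along the cycle 1 → 1 with weight 2 and length 1. So λ(A) = 2/1 = 2.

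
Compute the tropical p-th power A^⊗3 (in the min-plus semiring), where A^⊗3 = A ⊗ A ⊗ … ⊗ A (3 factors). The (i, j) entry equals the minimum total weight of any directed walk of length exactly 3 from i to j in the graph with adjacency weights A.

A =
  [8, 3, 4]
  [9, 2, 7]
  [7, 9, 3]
A^⊗3 =
  [14, 7, 10]
  [13, 6, 11]
  [13, 12, 9]

Each entry (A^⊗3)_ij equals the minimum over all length-3 walks i = v_0 → v_1 → … → v_3 = j of Σ_t A[v_t][v_{t+1}]. For example, for (i, j) = (0, 2) we minimise over 9 possible intermediate vertex sequences; the minimum is 10, attained along the walk 0 → 2 → 2 → 2.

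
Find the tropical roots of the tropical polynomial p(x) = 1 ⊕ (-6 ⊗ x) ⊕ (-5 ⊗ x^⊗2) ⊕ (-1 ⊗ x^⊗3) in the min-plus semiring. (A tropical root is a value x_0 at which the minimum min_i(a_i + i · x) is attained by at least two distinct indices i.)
Roots: {-4, -1, 7}

Each tropical root is a break point of the lower envelope of the lines y = a_i + i · x (there are 4 lines, with slopes 0, 1, ..., 3). Only the lines that attain the minimum somewhere contribute to roots; other lines are dominated. Here the surviving (envelope) indices are i = 3, i = 2, i = 1, i = 0.
Intersections between consecutive envelope lines give the roots: for adjacent envelope indices i < j the intersection is x = (a_i − a_j) / (j − i). Reading off the sorted break points: {-4, -1, 7}.
Verification: at each break x_0, at least two indices attain the minimum of min_i(a_i + i · x_0).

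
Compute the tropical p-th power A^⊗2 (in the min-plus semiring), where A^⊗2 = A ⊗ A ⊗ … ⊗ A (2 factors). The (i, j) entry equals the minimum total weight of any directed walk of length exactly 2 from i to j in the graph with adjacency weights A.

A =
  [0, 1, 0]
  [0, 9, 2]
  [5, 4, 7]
A^⊗2 =
  [0, 1, 0]
  [0, 1, 0]
  [4, 6, 5]

Each entry (A^⊗2)_ij equals the minimum over all length-2 walks i = v_0 → v_1 → … → v_2 = j of Σ_t A[v_t][v_{t+1}]. For example, for (i, j) = (0, 2) we minimise over 3 possible intermediate vertex sequences; the minimum is 0, attained along the walk 0 → 0 → 2.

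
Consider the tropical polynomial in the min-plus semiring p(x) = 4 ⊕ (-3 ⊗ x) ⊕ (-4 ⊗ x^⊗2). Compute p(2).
p(2) = -1

A tropical monomial a ⊗ x^⊗i evaluates to a + i · x. Evaluating each term at x = 2:
  Term 0 contributes 4 + 0 · 2 = 4
  Term 1 contributes -3 + 1 · 2 = -1
  Term 2 contributes -4 + 2 · 2 = 0
p(2) = ⊕ of these = min[4, -1, 0] = -1.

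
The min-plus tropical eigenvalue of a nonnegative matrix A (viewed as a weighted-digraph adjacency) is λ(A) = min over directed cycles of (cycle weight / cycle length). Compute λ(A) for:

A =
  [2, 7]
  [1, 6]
λ(A) = 2

Enumerate directed cycles and compute their means (weight / length). Sample:
  cycle 0 → 0: weight = 2, length = 1, mean = 2/1 ≈ 2.000
  cycle 1 → 1: weight = 6, length = 1, mean = 6/1 ≈ 6.000
  cycle 0 → 1 → 0: weight = 8, length = 2, mean = 8/2 ≈ 4.000
  cycle 1 → 0 → 1: weight = 8, length = 2, mean = 8/2 ≈ 4.000
Minimum mean = 2.000, attained e.g. along the cycle 0 → 0 with weight 2 and length 1. So λ(A) = 2/1 = 2.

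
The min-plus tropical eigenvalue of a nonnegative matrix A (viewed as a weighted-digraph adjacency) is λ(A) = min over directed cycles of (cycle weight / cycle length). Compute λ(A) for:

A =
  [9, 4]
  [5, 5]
λ(A) = 9/2

Enumerate directed cycles and compute their means (weight / length). Sample:
  cycle 0 → 0: weight = 9, length = 1, mean = 9/1 ≈ 9.000
  cycle 1 → 1: weight = 5, length = 1, mean = 5/1 ≈ 5.000
  cycle 0 → 1 → 0: weight = 9, length = 2, mean = 9/2 ≈ 4.500
  cycle 1 → 0 → 1: weight = 9, length = 2, mean = 9/2 ≈ 4.500
Minimum mean = 4.500, attained e.g. along the cycle 0 → 1 → 0 with weight 9 and length 2. So λ(A) = 9/2 = 9/2.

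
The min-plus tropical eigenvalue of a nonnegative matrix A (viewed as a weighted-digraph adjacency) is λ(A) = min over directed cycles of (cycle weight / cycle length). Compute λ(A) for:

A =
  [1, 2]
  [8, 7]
λ(A) = 1

Enumerate directed cycles and compute their means (weight / length). Sample:
  cycle 0 → 0: weight = 1, length = 1, mean = 1/1 ≈ 1.000
  cycle 1 → 1: weight = 7, length = 1, mean = 7/1 ≈ 7.000
  cycle 0 → 1 → 0: weight = 10, length = 2, mean = 10/2 ≈ 5.000
  cycle 1 → 0 → 1: weight = 10, length = 2, mean = 10/2 ≈ 5.000
Minimum mean = 1.000, attained e.g. along the cycle 0 → 0 with weight 1 and length 1. So λ(A) = 1/1 = 1.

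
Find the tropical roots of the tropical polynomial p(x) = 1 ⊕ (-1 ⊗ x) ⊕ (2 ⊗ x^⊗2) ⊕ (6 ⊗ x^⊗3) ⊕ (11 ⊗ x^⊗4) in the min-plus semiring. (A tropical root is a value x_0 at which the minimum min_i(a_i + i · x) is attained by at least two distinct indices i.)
Roots: {-5, -4, -3, 2}

Each tropical root is a break point of the lower envelope of the lines y = a_i + i · x (there are 5 lines, with slopes 0, 1, ..., 4). Only the lines that attain the minimum somewhere contribute to roots; other lines are dominated. Here the surviving (envelope) indices are i = 4, i = 3, i = 2, i = 1, i = 0.
Intersections between consecutive envelope lines give the roots: for adjacent envelope indices i < j the intersection is x = (a_i − a_j) / (j − i). Reading off the sorted break points: {-5, -4, -3, 2}.
Verification: at each break x_0, at least two indices attain the minimum of min_i(a_i + i · x_0).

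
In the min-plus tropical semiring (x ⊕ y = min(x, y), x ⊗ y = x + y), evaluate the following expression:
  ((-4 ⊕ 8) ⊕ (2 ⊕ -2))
((-4 ⊕ 8) ⊕ (2 ⊕ -2)) = -4

Expand innermost to outermost. Recall ⊕ takes the minimum of its arguments and ⊗ takes their sum. Working out the expression ((-4 ⊕ 8) ⊕ (2 ⊕ -2)) gives -4.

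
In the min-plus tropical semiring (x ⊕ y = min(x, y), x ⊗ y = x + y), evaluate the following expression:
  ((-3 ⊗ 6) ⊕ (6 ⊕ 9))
((-3 ⊗ 6) ⊕ (6 ⊕ 9)) = 3

Expand innermost to outermost. Recall ⊕ takes the minimum of its arguments and ⊗ takes their sum. Working out the expression ((-3 ⊗ 6) ⊕ (6 ⊕ 9)) gives 3.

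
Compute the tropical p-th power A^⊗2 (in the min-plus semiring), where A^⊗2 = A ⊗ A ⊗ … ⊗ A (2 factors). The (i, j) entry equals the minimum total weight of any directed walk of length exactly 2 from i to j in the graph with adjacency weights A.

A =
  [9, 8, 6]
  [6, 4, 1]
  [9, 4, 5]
A^⊗2 =
  [14, 10, 9]
  [10, 5, 5]
  [10, 8, 5]

Each entry (A^⊗2)_ij equals the minimum over all length-2 walks i = v_0 → v_1 → … → v_2 = j of Σ_t A[v_t][v_{t+1}]. For example, for (i, j) = (0, 2) we minimise over 3 possible intermediate vertex sequences; the minimum is 9, attained along the walk 0 → 1 → 2.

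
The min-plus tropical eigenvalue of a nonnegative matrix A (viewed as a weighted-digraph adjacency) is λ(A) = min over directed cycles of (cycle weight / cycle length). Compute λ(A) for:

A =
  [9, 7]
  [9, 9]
λ(A) = 8

Enumerate directed cycles and compute their means (weight / length). Sample:
  cycle 0 → 0: weight = 9, length = 1, mean = 9/1 ≈ 9.000
  cycle 1 → 1: weight = 9, length = 1, mean = 9/1 ≈ 9.000
  cycle 0 → 1 → 0: weight = 16, length = 2, mean = 16/2 ≈ 8.000
  cycle 1 → 0 → 1: weight = 16, length = 2, mean = 16/2 ≈ 8.000
Minimum mean = 8.000, attained e.g. along the cycle 0 → 1 → 0 with weight 16 and length 2. So λ(A) = 16/2 = 8.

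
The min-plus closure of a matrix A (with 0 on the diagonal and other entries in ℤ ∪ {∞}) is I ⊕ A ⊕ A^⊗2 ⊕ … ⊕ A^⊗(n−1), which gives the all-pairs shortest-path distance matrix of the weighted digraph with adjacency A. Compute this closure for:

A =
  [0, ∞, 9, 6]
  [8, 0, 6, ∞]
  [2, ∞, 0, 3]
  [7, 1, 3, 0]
Closure =
  [0, 7, 9, 6]
  [8, 0, 6, 9]
  [2, 4, 0, 3]
  [5, 1, 3, 0]

This is the Floyd-Warshall all-pairs shortest-path computation. For each intermediate vertex k = 0, 1, …, 3, update dist[i][j] ← min(dist[i][j], dist[i][k] + dist[k][j]). The final matrix gives, for each (i, j), the minimum total weight of any directed path from i to j (possibly empty when i = j).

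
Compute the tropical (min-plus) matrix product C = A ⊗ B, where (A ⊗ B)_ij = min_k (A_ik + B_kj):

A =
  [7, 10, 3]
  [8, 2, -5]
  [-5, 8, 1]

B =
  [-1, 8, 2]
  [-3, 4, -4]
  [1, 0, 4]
A ⊗ B =
  [4, 3, 6]
  [-4, -5, -2]
  [-6, 1, -3]

Apply the min-plus product entry-by-entry:
  C[0][0] = min over k of (A[0][0] + B[0][0] = 7 + -1 = 6, A[0][1] + B[1][0] = 10 + -3 = 7, A[0][2] + B[2][0] = 3 + 1 = 4) = 4 (attained at k = 2)
  C[0][1] = min over k of (A[0][0] + B[0][1] = 7 + 8 = 15, A[0][1] + B[1][1] = 10 + 4 = 14, A[0][2] + B[2][1] = 3 + 0 = 3) = 3 (attained at k = 2)
  C[0][2] = min over k of (A[0][0] + B[0][2] = 7 + 2 = 9, A[0][1] + B[1][2] = 10 + -4 = 6, A[0][2] + B[2][2] = 3 + 4 = 7) = 6 (attained at k = 1)
  C[1][0] = min over k of (A[1][0] + B[0][0] = 8 + -1 = 7, A[1][1] + B[1][0] = 2 + -3 = -1, A[1][2] + B[2][0] = -5 + 1 = -4) = -4 (attained at k = 2)
  C[1][1] = min over k of (A[1][0] + B[0][1] = 8 + 8 = 16, A[1][1] + B[1][1] = 2 + 4 = 6, A[1][2] + B[2][1] = -5 + 0 = -5) = -5 (attained at k = 2)
  C[1][2] = min over k of (A[1][0] + B[0][2] = 8 + 2 = 10, A[1][1] + B[1][2] = 2 + -4 = -2, A[1][2] + B[2][2] = -5 + 4 = -1) = -2 (attained at k = 1)
  C[2][0] = min over k of (A[2][0] + B[0][0] = -5 + -1 = -6, A[2][1] + B[1][0] = 8 + -3 = 5, A[2][2] + B[2][0] = 1 + 1 = 2) = -6 (attained at k = 0)
  C[2][1] = min over k of (A[2][0] + B[0][1] = -5 + 8 = 3, A[2][1] + B[1][1] = 8 + 4 = 12, A[2][2] + B[2][1] = 1 + 0 = 1) = 1 (attained at k = 2)
  C[2][2] = min over k of (A[2][0] + B[0][2] = -5 + 2 = -3, A[2][1] + B[1][2] = 8 + -4 = 4, A[2][2] + B[2][2] = 1 + 4 = 5) = -3 (attained at k = 0)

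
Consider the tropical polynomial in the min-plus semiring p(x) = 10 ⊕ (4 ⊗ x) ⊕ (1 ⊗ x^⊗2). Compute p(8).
p(8) = 10

A tropical monomial a ⊗ x^⊗i evaluates to a + i · x. Evaluating each term at x = 8:
  Term 0 contributes 10 + 0 · 8 = 10
  Term 1 contributes 4 + 1 · 8 = 12
  Term 2 contributes 1 + 2 · 8 = 17
p(8) = ⊕ of these = min[10, 12, 17] = 10.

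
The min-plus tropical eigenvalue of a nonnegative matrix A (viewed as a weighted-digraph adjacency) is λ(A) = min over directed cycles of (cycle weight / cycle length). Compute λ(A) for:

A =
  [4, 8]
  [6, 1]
λ(A) = 1

Enumerate directed cycles and compute their means (weight / length). Sample:
  cycle 0 → 0: weight = 4, length = 1, mean = 4/1 ≈ 4.000
  cycle 1 → 1: weight = 1, length = 1, mean = 1/1 ≈ 1.000
  cycle 0 → 1 → 0: weight = 14, length = 2, mean = 14/2 ≈ 7.000
  cycle 1 → 0 → 1: weight = 14, length = 2, mean = 14/2 ≈ 7.000
Minimum mean = 1.000, attained e.g. along the cycle 1 → 1 with weight 1 and length 1. So λ(A) = 1/1 = 1.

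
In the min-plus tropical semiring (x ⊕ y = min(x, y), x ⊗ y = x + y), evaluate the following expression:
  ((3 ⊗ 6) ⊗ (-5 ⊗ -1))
((3 ⊗ 6) ⊗ (-5 ⊗ -1)) = 3

Expand innermost to outermost. Recall ⊕ takes the minimum of its arguments and ⊗ takes their sum. Working out the expression ((3 ⊗ 6) ⊗ (-5 ⊗ -1)) gives 3.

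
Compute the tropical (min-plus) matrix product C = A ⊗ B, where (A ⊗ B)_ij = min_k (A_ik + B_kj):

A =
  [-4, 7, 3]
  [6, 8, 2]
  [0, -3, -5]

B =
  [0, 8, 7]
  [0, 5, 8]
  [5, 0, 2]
A ⊗ B =
  [-4, 3, 3]
  [6, 2, 4]
  [-3, -5, -3]

Apply the min-plus product entry-by-entry:
  C[0][0] = min over k of (A[0][0] + B[0][0] = -4 + 0 = -4, A[0][1] + B[1][0] = 7 + 0 = 7, A[0][2] + B[2][0] = 3 + 5 = 8) = -4 (attained at k = 0)
  C[0][1] = min over k of (A[0][0] + B[0][1] = -4 + 8 = 4, A[0][1] + B[1][1] = 7 + 5 = 12, A[0][2] + B[2][1] = 3 + 0 = 3) = 3 (attained at k = 2)
  C[0][2] = min over k of (A[0][0] + B[0][2] = -4 + 7 = 3, A[0][1] + B[1][2] = 7 + 8 = 15, A[0][2] + B[2][2] = 3 + 2 = 5) = 3 (attained at k = 0)
  C[1][0] = min over k of (A[1][0] + B[0][0] = 6 + 0 = 6, A[1][1] + B[1][0] = 8 + 0 = 8, A[1][2] + B[2][0] = 2 + 5 = 7) = 6 (attained at k = 0)
  C[1][1] = min over k of (A[1][0] + B[0][1] = 6 + 8 = 14, A[1][1] + B[1][1] = 8 + 5 = 13, A[1][2] + B[2][1] = 2 + 0 = 2) = 2 (attained at k = 2)
  C[1][2] = min over k of (A[1][0] + B[0][2] = 6 + 7 = 13, A[1][1] + B[1][2] = 8 + 8 = 16, A[1][2] + B[2][2] = 2 + 2 = 4) = 4 (attained at k = 2)
  C[2][0] = min over k of (A[2][0] + B[0][0] = 0 + 0 = 0, A[2][1] + B[1][0] = -3 + 0 = -3, A[2][2] + B[2][0] = -5 + 5 = 0) = -3 (attained at k = 1)
  C[2][1] = min over k of (A[2][0] + B[0][1] = 0 + 8 = 8, A[2][1] + B[1][1] = -3 + 5 = 2, A[2][2] + B[2][1] = -5 + 0 = -5) = -5 (attained at k = 2)
  C[2][2] = min over k of (A[2][0] + B[0][2] = 0 + 7 = 7, A[2][1] + B[1][2] = -3 + 8 = 5, A[2][2] + B[2][2] = -5 + 2 = -3) = -3 (attained at k = 2)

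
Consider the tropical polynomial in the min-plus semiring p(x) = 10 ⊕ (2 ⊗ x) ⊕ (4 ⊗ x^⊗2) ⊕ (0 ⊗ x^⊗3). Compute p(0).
p(0) = 0

A tropical monomial a ⊗ x^⊗i evaluates to a + i · x. Evaluating each term at x = 0:
  Term 0 contributes 10 + 0 · 0 = 10
  Term 1 contributes 2 + 1 · 0 = 2
  Term 2 contributes 4 + 2 · 0 = 4
  Term 3 contributes 0 + 3 · 0 = 0
p(0) = ⊕ of these = min[10, 2, 4, 0] = 0.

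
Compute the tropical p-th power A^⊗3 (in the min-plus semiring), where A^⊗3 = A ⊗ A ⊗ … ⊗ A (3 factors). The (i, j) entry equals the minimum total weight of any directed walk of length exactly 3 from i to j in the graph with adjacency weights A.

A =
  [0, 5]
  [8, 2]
A^⊗3 =
  [0, 5]
  [8, 6]

Each entry (A^⊗3)_ij equals the minimum over all length-3 walks i = v_0 → v_1 → … → v_3 = j of Σ_t A[v_t][v_{t+1}]. For example, for (i, j) = (0, 1) we minimise over 4 possible intermediate vertex sequences; the minimum is 5, attained along the walk 0 → 0 → 0 → 1.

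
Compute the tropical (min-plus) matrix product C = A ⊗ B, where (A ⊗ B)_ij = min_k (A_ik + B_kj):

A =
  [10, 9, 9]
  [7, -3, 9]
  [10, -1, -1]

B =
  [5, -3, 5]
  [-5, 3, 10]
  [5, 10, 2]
A ⊗ B =
  [4, 7, 11]
  [-8, 0, 7]
  [-6, 2, 1]

Apply the min-plus product entry-by-entry:
  C[0][0] = min over k of (A[0][0] + B[0][0] = 10 + 5 = 15, A[0][1] + B[1][0] = 9 + -5 = 4, A[0][2] + B[2][0] = 9 + 5 = 14) = 4 (attained at k = 1)
  C[0][1] = min over k of (A[0][0] + B[0][1] = 10 + -3 = 7, A[0][1] + B[1][1] = 9 + 3 = 12, A[0][2] + B[2][1] = 9 + 10 = 19) = 7 (attained at k = 0)
  C[0][2] = min over k of (A[0][0] + B[0][2] = 10 + 5 = 15, A[0][1] + B[1][2] = 9 + 10 = 19, A[0][2] + B[2][2] = 9 + 2 = 11) = 11 (attained at k = 2)
  C[1][0] = min over k of (A[1][0] + B[0][0] = 7 + 5 = 12, A[1][1] + B[1][0] = -3 + -5 = -8, A[1][2] + B[2][0] = 9 + 5 = 14) = -8 (attained at k = 1)
  C[1][1] = min over k of (A[1][0] + B[0][1] = 7 + -3 = 4, A[1][1] + B[1][1] = -3 + 3 = 0, A[1][2] + B[2][1] = 9 + 10 = 19) = 0 (attained at k = 1)
  C[1][2] = min over k of (A[1][0] + B[0][2] = 7 + 5 = 12, A[1][1] + B[1][2] = -3 + 10 = 7, A[1][2] + B[2][2] = 9 + 2 = 11) = 7 (attained at k = 1)
  C[2][0] = min over k of (A[2][0] + B[0][0] = 10 + 5 = 15, A[2][1] + B[1][0] = -1 + -5 = -6, A[2][2] + B[2][0] = -1 + 5 = 4) = -6 (attained at k = 1)
  C[2][1] = min over k of (A[2][0] + B[0][1] = 10 + -3 = 7, A[2][1] + B[1][1] = -1 + 3 = 2, A[2][2] + B[2][1] = -1 + 10 = 9) = 2 (attained at k = 1)
  C[2][2] = min over k of (A[2][0] + B[0][2] = 10 + 5 = 15, A[2][1] + B[1][2] = -1 + 10 = 9, A[2][2] + B[2][2] = -1 + 2 = 1) = 1 (attained at k = 2)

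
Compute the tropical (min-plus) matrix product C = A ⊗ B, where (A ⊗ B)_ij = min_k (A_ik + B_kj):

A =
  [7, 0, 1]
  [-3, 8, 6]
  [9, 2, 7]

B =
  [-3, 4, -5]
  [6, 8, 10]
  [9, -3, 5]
A ⊗ B =
  [4, -2, 2]
  [-6, 1, -8]
  [6, 4, 4]

Apply the min-plus product entry-by-entry:
  C[0][0] = min over k of (A[0][0] + B[0][0] = 7 + -3 = 4, A[0][1] + B[1][0] = 0 + 6 = 6, A[0][2] + B[2][0] = 1 + 9 = 10) = 4 (attained at k = 0)
  C[0][1] = min over k of (A[0][0] + B[0][1] = 7 + 4 = 11, A[0][1] + B[1][1] = 0 + 8 = 8, A[0][2] + B[2][1] = 1 + -3 = -2) = -2 (attained at k = 2)
  C[0][2] = min over k of (A[0][0] + B[0][2] = 7 + -5 = 2, A[0][1] + B[1][2] = 0 + 10 = 10, A[0][2] + B[2][2] = 1 + 5 = 6) = 2 (attained at k = 0)
  C[1][0] = min over k of (A[1][0] + B[0][0] = -3 + -3 = -6, A[1][1] + B[1][0] = 8 + 6 = 14, A[1][2] + B[2][0] = 6 + 9 = 15) = -6 (attained at k = 0)
  C[1][1] = min over k of (A[1][0] + B[0][1] = -3 + 4 = 1, A[1][1] + B[1][1] = 8 + 8 = 16, A[1][2] + B[2][1] = 6 + -3 = 3) = 1 (attained at k = 0)
  C[1][2] = min over k of (A[1][0] + B[0][2] = -3 + -5 = -8, A[1][1] + B[1][2] = 8 + 10 = 18, A[1][2] + B[2][2] = 6 + 5 = 11) = -8 (attained at k = 0)
  C[2][0] = min over k of (A[2][0] + B[0][0] = 9 + -3 = 6, A[2][1] + B[1][0] = 2 + 6 = 8, A[2][2] + B[2][0] = 7 + 9 = 16) = 6 (attained at k = 0)
  C[2][1] = min over k of (A[2][0] + B[0][1] = 9 + 4 = 13, A[2][1] + B[1][1] = 2 + 8 = 10, A[2][2] + B[2][1] = 7 + -3 = 4) = 4 (attained at k = 2)
  C[2][2] = min over k of (A[2][0] + B[0][2] = 9 + -5 = 4, A[2][1] + B[1][2] = 2 + 10 = 12, A[2][2] + B[2][2] = 7 + 5 = 12) = 4 (attained at k = 0)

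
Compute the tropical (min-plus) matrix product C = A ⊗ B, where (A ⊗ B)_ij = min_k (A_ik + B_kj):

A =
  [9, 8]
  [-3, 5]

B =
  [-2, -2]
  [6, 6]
A ⊗ B =
  [7, 7]
  [-5, -5]

Apply the min-plus product entry-by-entry:
  C[0][0] = min over k of (A[0][0] + B[0][0] = 9 + -2 = 7, A[0][1] + B[1][0] = 8 + 6 = 14) = 7 (attained at k = 0)
  C[0][1] = min over k of (A[0][0] + B[0][1] = 9 + -2 = 7, A[0][1] + B[1][1] = 8 + 6 = 14) = 7 (attained at k = 0)
  C[1][0] = min over k of (A[1][0] + B[0][0] = -3 + -2 = -5, A[1][1] + B[1][0] = 5 + 6 = 11) = -5 (attained at k = 0)
  C[1][1] = min over k of (A[1][0] + B[0][1] = -3 + -2 = -5, A[1][1] + B[1][1] = 5 + 6 = 11) = -5 (attained at k = 0)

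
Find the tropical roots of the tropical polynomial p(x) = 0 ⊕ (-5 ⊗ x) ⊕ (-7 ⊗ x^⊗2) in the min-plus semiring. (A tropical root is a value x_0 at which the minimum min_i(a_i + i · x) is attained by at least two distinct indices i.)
Roots: {2, 5}

Each tropical root is a break point of the lower envelope of the lines y = a_i + i · x (there are 3 lines, with slopes 0, 1, ..., 2). Only the lines that attain the minimum somewhere contribute to roots; other lines are dominated. Here the surviving (envelope) indices are i = 2, i = 1, i = 0.
Intersections between consecutive envelope lines give the roots: for adjacent envelope indices i < j the intersection is x = (a_i − a_j) / (j − i). Reading off the sorted break points: {2, 5}.
Verification: at each break x_0, at least two indices attain the minimum of min_i(a_i + i · x_0).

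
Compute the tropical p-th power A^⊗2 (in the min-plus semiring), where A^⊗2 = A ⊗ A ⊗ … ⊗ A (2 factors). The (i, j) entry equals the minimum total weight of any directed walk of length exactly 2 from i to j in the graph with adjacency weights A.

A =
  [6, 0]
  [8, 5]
A^⊗2 =
  [8, 5]
  [13, 8]

Each entry (A^⊗2)_ij equals the minimum over all length-2 walks i = v_0 → v_1 → … → v_2 = j of Σ_t A[v_t][v_{t+1}]. For example, for (i, j) = (0, 1) we minimise over 2 possible intermediate vertex sequences; the minimum is 5, attained along the walk 0 → 1 → 1.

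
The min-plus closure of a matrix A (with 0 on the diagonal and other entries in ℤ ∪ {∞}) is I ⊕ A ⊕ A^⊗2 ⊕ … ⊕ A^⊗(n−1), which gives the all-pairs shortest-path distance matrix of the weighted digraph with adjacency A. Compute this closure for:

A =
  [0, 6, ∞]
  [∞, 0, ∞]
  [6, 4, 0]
Closure =
  [0, 6, ∞]
  [∞, 0, ∞]
  [6, 4, 0]

This is the Floyd-Warshall all-pairs shortest-path computation. For each intermediate vertex k = 0, 1, …, 2, update dist[i][j] ← min(dist[i][j], dist[i][k] + dist[k][j]). The final matrix gives, for each (i, j), the minimum total weight of any directed path from i to j (possibly empty when i = j).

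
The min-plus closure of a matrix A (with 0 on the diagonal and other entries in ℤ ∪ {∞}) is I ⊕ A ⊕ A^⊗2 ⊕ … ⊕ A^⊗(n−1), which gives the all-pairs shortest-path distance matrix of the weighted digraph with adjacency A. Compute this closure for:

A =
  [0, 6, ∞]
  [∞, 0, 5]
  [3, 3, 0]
Closure =
  [0, 6, 11]
  [8, 0, 5]
  [3, 3, 0]

This is the Floyd-Warshall all-pairs shortest-path computation. For each intermediate vertex k = 0, 1, …, 2, update dist[i][j] ← min(dist[i][j], dist[i][k] + dist[k][j]). The final matrix gives, for each (i, j), the minimum total weight of any directed path from i to j (possibly empty when i = j).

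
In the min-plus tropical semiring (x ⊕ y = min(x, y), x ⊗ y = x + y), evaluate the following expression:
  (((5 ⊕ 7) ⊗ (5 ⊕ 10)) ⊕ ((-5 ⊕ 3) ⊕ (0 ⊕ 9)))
(((5 ⊕ 7) ⊗ (5 ⊕ 10)) ⊕ ((-5 ⊕ 3) ⊕ (0 ⊕ 9))) = -5

Expand innermost to outermost. Recall ⊕ takes the minimum of its arguments and ⊗ takes their sum. Working out the expression (((5 ⊕ 7) ⊗ (5 ⊕ 10)) ⊕ ((-5 ⊕ 3) ⊕ (0 ⊕ 9))) gives -5.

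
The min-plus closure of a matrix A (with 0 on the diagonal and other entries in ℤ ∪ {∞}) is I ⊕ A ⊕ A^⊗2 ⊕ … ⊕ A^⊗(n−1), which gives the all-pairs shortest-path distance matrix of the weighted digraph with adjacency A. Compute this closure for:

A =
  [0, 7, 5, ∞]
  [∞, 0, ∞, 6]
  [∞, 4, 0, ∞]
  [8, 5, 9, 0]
Closure =
  [0, 7, 5, 13]
  [14, 0, 15, 6]
  [18, 4, 0, 10]
  [8, 5, 9, 0]

This is the Floyd-Warshall all-pairs shortest-path computation. For each intermediate vertex k = 0, 1, …, 3, update dist[i][j] ← min(dist[i][j], dist[i][k] + dist[k][j]). The final matrix gives, for each (i, j), the minimum total weight of any directed path from i to j (possibly empty when i = j).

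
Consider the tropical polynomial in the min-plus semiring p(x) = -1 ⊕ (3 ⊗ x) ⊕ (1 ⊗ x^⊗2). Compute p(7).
p(7) = -1

A tropical monomial a ⊗ x^⊗i evaluates to a + i · x. Evaluating each term at x = 7:
  Term 0 contributes -1 + 0 · 7 = -1
  Term 1 contributes 3 + 1 · 7 = 10
  Term 2 contributes 1 + 2 · 7 = 15
p(7) = ⊕ of these = min[-1, 10, 15] = -1.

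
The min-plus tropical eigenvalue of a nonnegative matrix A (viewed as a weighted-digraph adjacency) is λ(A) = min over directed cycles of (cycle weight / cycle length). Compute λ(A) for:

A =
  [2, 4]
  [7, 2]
λ(A) = 2

Enumerate directed cycles and compute their means (weight / length). Sample:
  cycle 0 → 0: weight = 2, length = 1, mean = 2/1 ≈ 2.000
  cycle 1 → 1: weight = 2, length = 1, mean = 2/1 ≈ 2.000
  cycle 0 → 1 → 0: weight = 11, length = 2, mean = 11/2 ≈ 5.500
  cycle 1 → 0 → 1: weight = 11, length = 2, mean = 11/2 ≈ 5.500
Minimum mean = 2.000, attained e.g. along the cycle 0 → 0 with weight 2 and length 1. So λ(A) = 2/1 = 2.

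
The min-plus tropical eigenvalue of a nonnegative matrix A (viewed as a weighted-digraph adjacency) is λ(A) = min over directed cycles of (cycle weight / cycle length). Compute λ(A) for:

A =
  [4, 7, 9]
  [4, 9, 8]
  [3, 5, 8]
λ(A) = 4

Enumerate directed cycles and compute their means (weight / length). Sample:
  cycle 0 → 0: weight = 4, length = 1, mean = 4/1 ≈ 4.000
  cycle 1 → 1: weight = 9, length = 1, mean = 9/1 ≈ 9.000
  cycle 2 → 2: weight = 8, length = 1, mean = 8/1 ≈ 8.000
  cycle 0 → 1 → 0: weight = 11, length = 2, mean = 11/2 ≈ 5.500
  cycle 0 → 2 → 0: weight = 12, length = 2, mean = 12/2 ≈ 6.000
  cycle 1 → 0 → 1: weight = 11, length = 2, mean = 11/2 ≈ 5.500
Minimum mean = 4.000, attained e.g. along the cycle 0 → 0 with weight 4 and length 1. So λ(A) = 4/1 = 4.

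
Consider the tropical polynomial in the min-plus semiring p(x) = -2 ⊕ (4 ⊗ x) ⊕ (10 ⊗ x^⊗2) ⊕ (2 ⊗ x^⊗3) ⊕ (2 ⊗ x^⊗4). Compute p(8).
p(8) = -2

A tropical monomial a ⊗ x^⊗i evaluates to a + i · x. Evaluating each term at x = 8:
  Term 0 contributes -2 + 0 · 8 = -2
  Term 1 contributes 4 + 1 · 8 = 12
  Term 2 contributes 10 + 2 · 8 = 26
  Term 3 contributes 2 + 3 · 8 = 26
  Term 4 contributes 2 + 4 · 8 = 34
p(8) = ⊕ of these = min[-2, 12, 26, 26, 34] = -2.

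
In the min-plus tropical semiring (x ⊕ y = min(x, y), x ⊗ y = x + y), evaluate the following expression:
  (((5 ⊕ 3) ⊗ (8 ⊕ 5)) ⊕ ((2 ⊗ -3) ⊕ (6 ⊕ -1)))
(((5 ⊕ 3) ⊗ (8 ⊕ 5)) ⊕ ((2 ⊗ -3) ⊕ (6 ⊕ -1))) = -1

Expand innermost to outermost. Recall ⊕ takes the minimum of its arguments and ⊗ takes their sum. Working out the expression (((5 ⊕ 3) ⊗ (8 ⊕ 5)) ⊕ ((2 ⊗ -3) ⊕ (6 ⊕ -1))) gives -1.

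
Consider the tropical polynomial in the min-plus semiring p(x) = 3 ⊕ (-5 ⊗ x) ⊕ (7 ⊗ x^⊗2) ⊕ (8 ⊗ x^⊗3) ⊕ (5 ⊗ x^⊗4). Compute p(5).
p(5) = 0

A tropical monomial a ⊗ x^⊗i evaluates to a + i · x. Evaluating each term at x = 5:
  Term 0 contributes 3 + 0 · 5 = 3
  Term 1 contributes -5 + 1 · 5 = 0
  Term 2 contributes 7 + 2 · 5 = 17
  Term 3 contributes 8 + 3 · 5 = 23
  Term 4 contributes 5 + 4 · 5 = 25
p(5) = ⊕ of these = min[3, 0, 17, 23, 25] = 0.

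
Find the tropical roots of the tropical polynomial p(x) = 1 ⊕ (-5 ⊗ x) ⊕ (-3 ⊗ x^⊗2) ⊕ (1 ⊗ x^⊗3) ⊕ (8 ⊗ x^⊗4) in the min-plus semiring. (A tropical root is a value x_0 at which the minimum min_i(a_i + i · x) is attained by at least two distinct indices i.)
Roots: {-7, -4, -2, 6}

Each tropical root is a break point of the lower envelope of the lines y = a_i + i · x (there are 5 lines, with slopes 0, 1, ..., 4). Only the lines that attain the minimum somewhere contribute to roots; other lines are dominated. Here the surviving (envelope) indices are i = 4, i = 3, i = 2, i = 1, i = 0.
Intersections between consecutive envelope lines give the roots: for adjacent envelope indices i < j the intersection is x = (a_i − a_j) / (j − i). Reading off the sorted break points: {-7, -4, -2, 6}.
Verification: at each break x_0, at least two indices attain the minimum of min_i(a_i + i · x_0).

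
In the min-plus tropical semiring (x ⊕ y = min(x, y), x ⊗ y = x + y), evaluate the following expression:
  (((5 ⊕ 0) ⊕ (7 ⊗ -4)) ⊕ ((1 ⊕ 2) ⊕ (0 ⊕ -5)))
(((5 ⊕ 0) ⊕ (7 ⊗ -4)) ⊕ ((1 ⊕ 2) ⊕ (0 ⊕ -5))) = -5

Expand innermost to outermost. Recall ⊕ takes the minimum of its arguments and ⊗ takes their sum. Working out the expression (((5 ⊕ 0) ⊕ (7 ⊗ -4)) ⊕ ((1 ⊕ 2) ⊕ (0 ⊕ -5))) gives -5.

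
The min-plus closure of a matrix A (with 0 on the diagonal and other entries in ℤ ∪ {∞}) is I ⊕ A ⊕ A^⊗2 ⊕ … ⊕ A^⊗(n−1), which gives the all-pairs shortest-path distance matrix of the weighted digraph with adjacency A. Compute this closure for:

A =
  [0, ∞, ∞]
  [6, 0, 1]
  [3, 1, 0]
Closure =
  [0, ∞, ∞]
  [4, 0, 1]
  [3, 1, 0]

This is the Floyd-Warshall all-pairs shortest-path computation. For each intermediate vertex k = 0, 1, …, 2, update dist[i][j] ← min(dist[i][j], dist[i][k] + dist[k][j]). The final matrix gives, for each (i, j), the minimum total weight of any directed path from i to j (possibly empty when i = j).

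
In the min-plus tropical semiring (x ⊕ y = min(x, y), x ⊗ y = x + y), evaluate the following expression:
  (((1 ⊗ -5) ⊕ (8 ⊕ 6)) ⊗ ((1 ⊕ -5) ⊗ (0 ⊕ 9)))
(((1 ⊗ -5) ⊕ (8 ⊕ 6)) ⊗ ((1 ⊕ -5) ⊗ (0 ⊕ 9))) = -9

Expand innermost to outermost. Recall ⊕ takes the minimum of its arguments and ⊗ takes their sum. Working out the expression (((1 ⊗ -5) ⊕ (8 ⊕ 6)) ⊗ ((1 ⊕ -5) ⊗ (0 ⊕ 9))) gives -9.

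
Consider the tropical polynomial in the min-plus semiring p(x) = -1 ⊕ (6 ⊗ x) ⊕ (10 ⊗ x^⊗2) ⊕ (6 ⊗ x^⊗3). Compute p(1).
p(1) = -1

A tropical monomial a ⊗ x^⊗i evaluates to a + i · x. Evaluating each term at x = 1:
  Term 0 contributes -1 + 0 · 1 = -1
  Term 1 contributes 6 + 1 · 1 = 7
  Term 2 contributes 10 + 2 · 1 = 12
  Term 3 contributes 6 + 3 · 1 = 9
p(1) = ⊕ of these = min[-1, 7, 12, 9] = -1.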